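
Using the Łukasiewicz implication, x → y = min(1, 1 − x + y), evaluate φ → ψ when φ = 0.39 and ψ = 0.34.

0.95

φ → ψ = min(1, 1 − 0.39 + 0.34) = min(1, 0.95) = 0.95
For comparison, the Gödel implication (1 if x ≤ y else y) would give 0.34.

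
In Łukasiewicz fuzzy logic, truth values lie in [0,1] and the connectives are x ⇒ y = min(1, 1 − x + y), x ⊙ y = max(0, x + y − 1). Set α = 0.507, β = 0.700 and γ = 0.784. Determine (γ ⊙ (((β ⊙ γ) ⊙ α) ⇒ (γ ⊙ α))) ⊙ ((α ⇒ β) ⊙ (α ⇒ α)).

0.784

β ⊙ γ = max(0, 0.700 + 0.784 − 1) = max(0, 0.484) = 0.484
(β ⊙ γ) ⊙ α = max(0, 0.484 + 0.507 − 1) = max(0, -0.009) = 0.000
γ ⊙ α = max(0, 0.784 + 0.507 − 1) = max(0, 0.291) = 0.291
((β ⊙ γ) ⊙ α) ⇒ (γ ⊙ α) = min(1, 1 − 0.000 + 0.291) = min(1, 1.291) = 1.000
γ ⊙ (((β ⊙ γ) ⊙ α) ⇒ (γ ⊙ α)) = max(0, 0.784 + 1.000 − 1) = max(0, 0.784) = 0.784
α ⇒ β = min(1, 1 − 0.507 + 0.700) = min(1, 1.193) = 1.000
α ⇒ α = min(1, 1 − 0.507 + 0.507) = min(1, 1.000) = 1.000
(α ⇒ β) ⊙ (α ⇒ α) = max(0, 1.000 + 1.000 − 1) = max(0, 1.000) = 1.000
(γ ⊙ (((β ⊙ γ) ⊙ α) ⇒ (γ ⊙ α))) ⊙ ((α ⇒ β) ⊙ (α ⇒ α)) = max(0, 0.784 + 1.000 − 1) = max(0, 0.784) = 0.784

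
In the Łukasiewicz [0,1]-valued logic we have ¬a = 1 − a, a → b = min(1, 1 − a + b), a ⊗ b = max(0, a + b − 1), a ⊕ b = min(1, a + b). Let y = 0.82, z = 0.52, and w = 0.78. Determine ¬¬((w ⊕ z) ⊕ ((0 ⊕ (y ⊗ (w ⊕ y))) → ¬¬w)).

w ⊕ z = min(1, 0.78 + 0.52) = min(1, 1.30) = 1.00
w ⊕ y = min(1, 0.78 + 0.82) = min(1, 1.60) = 1.00
y ⊗ (w ⊕ y) = max(0, 0.82 + 1.00 − 1) = max(0, 0.82) = 0.82
0 ⊕ (y ⊗ (w ⊕ y)) = min(1, 0.00 + 0.82) = min(1, 0.82) = 0.82
¬w = 1 − 0.78 = 0.22
¬¬w = 1 − 0.22 = 0.78
(0 ⊕ (y ⊗ (w ⊕ y))) → ¬¬w = min(1, 1 − 0.82 + 0.78) = min(1, 0.96) = 0.96
(w ⊕ z) ⊕ ((0 ⊕ (y ⊗ (w ⊕ y))) → ¬¬w) = min(1, 1.00 + 0.96) = min(1, 1.96) = 1.00
¬((w ⊕ z) ⊕ ((0 ⊕ (y ⊗ (w ⊕ y))) → ¬¬w)) = 1 − 1.00 = 0.00
¬¬((w ⊕ z) ⊕ ((0 ⊕ (y ⊗ (w ⊕ y))) → ¬¬w)) = 1 − 0.00 = 1.00

1.00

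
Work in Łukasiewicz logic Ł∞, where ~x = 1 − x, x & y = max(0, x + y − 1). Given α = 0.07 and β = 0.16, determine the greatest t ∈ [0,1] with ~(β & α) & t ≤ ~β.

β & α = max(0, 0.16 + 0.07 − 1) = max(0, -0.77) = 0.00
~(β & α) = 1 − 0.00 = 1.00
So the left factor is ~(β & α) = 1.00.
~β = 1 − 0.16 = 0.84
So the right-hand bound is ~β = 0.84.
The residuum of the Łukasiewicz t-norm gives the supremum: min(1, 1 − 1.00 + 0.84).
1 − 1.00 + 0.84 = 0.84, so t = min(1, 0.84) = 0.84.
Check: 1.00 & 0.84 = max(0, 0.84) = 0.84 ≤ 0.84.

0.84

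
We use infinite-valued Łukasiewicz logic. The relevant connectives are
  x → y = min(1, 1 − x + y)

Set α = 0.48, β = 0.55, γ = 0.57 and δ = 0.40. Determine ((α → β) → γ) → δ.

0.83

α → β = min(1, 1 − 0.48 + 0.55) = min(1, 1.07) = 1.00
(α → β) → γ = min(1, 1 − 1.00 + 0.57) = min(1, 0.57) = 0.57
((α → β) → γ) → δ = min(1, 1 − 0.57 + 0.40) = min(1, 0.83) = 0.83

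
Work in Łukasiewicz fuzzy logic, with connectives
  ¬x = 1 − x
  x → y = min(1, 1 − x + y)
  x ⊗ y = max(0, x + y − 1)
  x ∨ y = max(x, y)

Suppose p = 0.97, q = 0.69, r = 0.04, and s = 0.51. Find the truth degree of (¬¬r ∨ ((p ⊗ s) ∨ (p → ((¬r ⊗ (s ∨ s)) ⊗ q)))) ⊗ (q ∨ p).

0.45

¬r = 1 − 0.04 = 0.96
¬¬r = 1 − 0.96 = 0.04
p ⊗ s = max(0, 0.97 + 0.51 − 1) = max(0, 0.48) = 0.48
s ∨ s = max(0.51, 0.51) = 0.51
¬r ⊗ (s ∨ s) = max(0, 0.96 + 0.51 − 1) = max(0, 0.47) = 0.47
(¬r ⊗ (s ∨ s)) ⊗ q = max(0, 0.47 + 0.69 − 1) = max(0, 0.16) = 0.16
p → ((¬r ⊗ (s ∨ s)) ⊗ q) = min(1, 1 − 0.97 + 0.16) = min(1, 0.19) = 0.19
(p ⊗ s) ∨ (p → ((¬r ⊗ (s ∨ s)) ⊗ q)) = max(0.48, 0.19) = 0.48
¬¬r ∨ ((p ⊗ s) ∨ (p → ((¬r ⊗ (s ∨ s)) ⊗ q))) = max(0.04, 0.48) = 0.48
q ∨ p = max(0.69, 0.97) = 0.97
(¬¬r ∨ ((p ⊗ s) ∨ (p → ((¬r ⊗ (s ∨ s)) ⊗ q)))) ⊗ (q ∨ p) = max(0, 0.48 + 0.97 − 1) = max(0, 0.45) = 0.45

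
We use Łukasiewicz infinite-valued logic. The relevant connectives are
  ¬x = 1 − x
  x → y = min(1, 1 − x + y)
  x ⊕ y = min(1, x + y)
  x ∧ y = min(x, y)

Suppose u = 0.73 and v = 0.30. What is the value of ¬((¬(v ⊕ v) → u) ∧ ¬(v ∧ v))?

v ⊕ v = min(1, 0.30 + 0.30) = min(1, 0.60) = 0.60
¬(v ⊕ v) = 1 − 0.60 = 0.40
¬(v ⊕ v) → u = min(1, 1 − 0.40 + 0.73) = min(1, 1.33) = 1.00
v ∧ v = min(0.30, 0.30) = 0.30
¬(v ∧ v) = 1 − 0.30 = 0.70
(¬(v ⊕ v) → u) ∧ ¬(v ∧ v) = min(1.00, 0.70) = 0.70
¬((¬(v ⊕ v) → u) ∧ ¬(v ∧ v)) = 1 − 0.70 = 0.30

0.30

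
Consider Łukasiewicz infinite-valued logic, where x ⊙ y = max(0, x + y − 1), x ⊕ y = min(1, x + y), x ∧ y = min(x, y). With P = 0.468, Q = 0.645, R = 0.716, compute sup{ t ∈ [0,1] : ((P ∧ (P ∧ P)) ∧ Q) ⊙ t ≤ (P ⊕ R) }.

P ∧ P = min(0.468, 0.468) = 0.468
P ∧ (P ∧ P) = min(0.468, 0.468) = 0.468
(P ∧ (P ∧ P)) ∧ Q = min(0.468, 0.645) = 0.468
So the left factor is (P ∧ (P ∧ P)) ∧ Q = 0.468.
P ⊕ R = min(1, 0.468 + 0.716) = min(1, 1.184) = 1.000
So the right-hand bound is P ⊕ R = 1.000.
The residuum of the Łukasiewicz t-norm gives the supremum: min(1, 1 − 0.468 + 1.000).
1 − 0.468 + 1.000 = 1.532, so t = min(1, 1.532) = 1.000.
Check: 0.468 ⊙ 1.000 = max(0, 0.468) = 0.468 ≤ 1.000.

1.000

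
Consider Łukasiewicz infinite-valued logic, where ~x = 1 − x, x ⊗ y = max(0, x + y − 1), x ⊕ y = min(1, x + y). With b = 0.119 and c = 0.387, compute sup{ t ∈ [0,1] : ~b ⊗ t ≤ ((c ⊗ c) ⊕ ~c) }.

~b = 1 − 0.119 = 0.881
So the left factor is ~b = 0.881.
c ⊗ c = max(0, 0.387 + 0.387 − 1) = max(0, -0.226) = 0.000
~c = 1 − 0.387 = 0.613
(c ⊗ c) ⊕ ~c = min(1, 0.000 + 0.613) = min(1, 0.613) = 0.613
So the right-hand bound is (c ⊗ c) ⊕ ~c = 0.613.
The residuum of the Łukasiewicz t-norm gives the supremum: min(1, 1 − 0.881 + 0.613).
1 − 0.881 + 0.613 = 0.732, so t = min(1, 0.732) = 0.732.
Check: 0.881 ⊗ 0.732 = max(0, 0.613) = 0.613 ≤ 0.613.

0.732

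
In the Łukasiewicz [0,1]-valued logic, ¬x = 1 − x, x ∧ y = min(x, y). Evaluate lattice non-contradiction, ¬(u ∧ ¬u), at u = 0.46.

¬u = 1 − 0.46 = 0.54
u ∧ ¬u = min(0.46, 0.54) = 0.46
¬(u ∧ ¬u) = 1 − 0.46 = 0.54
(The value 0.54 < 1 shows this instance is not satisfied; not a Ł∞-tautology — its value is 1 − min(a, 1−a).)

0.54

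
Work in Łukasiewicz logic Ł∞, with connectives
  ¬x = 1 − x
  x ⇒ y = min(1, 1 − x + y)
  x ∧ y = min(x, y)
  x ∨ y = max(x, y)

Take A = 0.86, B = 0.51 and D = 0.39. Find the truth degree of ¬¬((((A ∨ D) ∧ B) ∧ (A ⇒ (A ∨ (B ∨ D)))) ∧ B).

A ∨ D = max(0.86, 0.39) = 0.86
(A ∨ D) ∧ B = min(0.86, 0.51) = 0.51
B ∨ D = max(0.51, 0.39) = 0.51
A ∨ (B ∨ D) = max(0.86, 0.51) = 0.86
A ⇒ (A ∨ (B ∨ D)) = min(1, 1 − 0.86 + 0.86) = min(1, 1.00) = 1.00
((A ∨ D) ∧ B) ∧ (A ⇒ (A ∨ (B ∨ D))) = min(0.51, 1.00) = 0.51
(((A ∨ D) ∧ B) ∧ (A ⇒ (A ∨ (B ∨ D)))) ∧ B = min(0.51, 0.51) = 0.51
¬((((A ∨ D) ∧ B) ∧ (A ⇒ (A ∨ (B ∨ D)))) ∧ B) = 1 − 0.51 = 0.49
¬¬((((A ∨ D) ∧ B) ∧ (A ⇒ (A ∨ (B ∨ D)))) ∧ B) = 1 − 0.49 = 0.51

0.51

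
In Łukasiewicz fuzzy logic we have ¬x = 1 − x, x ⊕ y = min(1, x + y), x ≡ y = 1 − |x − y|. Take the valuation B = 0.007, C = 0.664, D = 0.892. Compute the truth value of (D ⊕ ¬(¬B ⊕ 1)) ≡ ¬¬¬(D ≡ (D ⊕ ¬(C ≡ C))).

¬B = 1 − 0.007 = 0.993
¬B ⊕ 1 = min(1, 0.993 + 1.000) = min(1, 1.993) = 1.000
¬(¬B ⊕ 1) = 1 − 1.000 = 0.000
D ⊕ ¬(¬B ⊕ 1) = min(1, 0.892 + 0.000) = min(1, 0.892) = 0.892
C ≡ C = 1 − |0.664 − 0.664| = 1 − 0.000 = 1.000
¬(C ≡ C) = 1 − 1.000 = 0.000
D ⊕ ¬(C ≡ C) = min(1, 0.892 + 0.000) = min(1, 0.892) = 0.892
D ≡ (D ⊕ ¬(C ≡ C)) = 1 − |0.892 − 0.892| = 1 − 0.000 = 1.000
¬(D ≡ (D ⊕ ¬(C ≡ C))) = 1 − 1.000 = 0.000
¬¬(D ≡ (D ⊕ ¬(C ≡ C))) = 1 − 0.000 = 1.000
¬¬¬(D ≡ (D ⊕ ¬(C ≡ C))) = 1 − 1.000 = 0.000
(D ⊕ ¬(¬B ⊕ 1)) ≡ ¬¬¬(D ≡ (D ⊕ ¬(C ≡ C))) = 1 − |0.892 − 0.000| = 1 − 0.892 = 0.108

0.108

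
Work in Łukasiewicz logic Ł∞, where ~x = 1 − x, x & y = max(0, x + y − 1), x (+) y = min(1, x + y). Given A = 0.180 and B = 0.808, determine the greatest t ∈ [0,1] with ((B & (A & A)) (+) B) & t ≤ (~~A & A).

A & A = max(0, 0.180 + 0.180 − 1) = max(0, -0.640) = 0.000
B & (A & A) = max(0, 0.808 + 0.000 − 1) = max(0, -0.192) = 0.000
(B & (A & A)) (+) B = min(1, 0.000 + 0.808) = min(1, 0.808) = 0.808
So the left factor is (B & (A & A)) (+) B = 0.808.
~A = 1 − 0.180 = 0.820
~~A = 1 − 0.820 = 0.180
~~A & A = max(0, 0.180 + 0.180 − 1) = max(0, -0.640) = 0.000
So the right-hand bound is ~~A & A = 0.000.
The residuum of the Łukasiewicz t-norm gives the supremum: min(1, 1 − 0.808 + 0.000).
1 − 0.808 + 0.000 = 0.192, so t = min(1, 0.192) = 0.192.
Check: 0.808 & 0.192 = max(0, 0.000) = 0.000 ≤ 0.000.

0.192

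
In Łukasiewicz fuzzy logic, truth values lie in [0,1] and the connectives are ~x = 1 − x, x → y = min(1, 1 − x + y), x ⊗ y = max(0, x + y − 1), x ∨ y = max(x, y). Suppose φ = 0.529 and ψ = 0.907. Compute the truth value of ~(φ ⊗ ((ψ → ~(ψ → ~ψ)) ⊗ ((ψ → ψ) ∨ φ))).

~ψ = 1 − 0.907 = 0.093
ψ → ~ψ = min(1, 1 − 0.907 + 0.093) = min(1, 0.186) = 0.186
~(ψ → ~ψ) = 1 − 0.186 = 0.814
ψ → ~(ψ → ~ψ) = min(1, 1 − 0.907 + 0.814) = min(1, 0.907) = 0.907
ψ → ψ = min(1, 1 − 0.907 + 0.907) = min(1, 1.000) = 1.000
(ψ → ψ) ∨ φ = max(1.000, 0.529) = 1.000
(ψ → ~(ψ → ~ψ)) ⊗ ((ψ → ψ) ∨ φ) = max(0, 0.907 + 1.000 − 1) = max(0, 0.907) = 0.907
φ ⊗ ((ψ → ~(ψ → ~ψ)) ⊗ ((ψ → ψ) ∨ φ)) = max(0, 0.529 + 0.907 − 1) = max(0, 0.436) = 0.436
~(φ ⊗ ((ψ → ~(ψ → ~ψ)) ⊗ ((ψ → ψ) ∨ φ))) = 1 − 0.436 = 0.564

0.564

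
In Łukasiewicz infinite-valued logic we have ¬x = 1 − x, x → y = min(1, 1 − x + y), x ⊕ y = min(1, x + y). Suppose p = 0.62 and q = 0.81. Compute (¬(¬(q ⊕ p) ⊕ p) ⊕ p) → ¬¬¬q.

q ⊕ p = min(1, 0.81 + 0.62) = min(1, 1.43) = 1.00
¬(q ⊕ p) = 1 − 1.00 = 0.00
¬(q ⊕ p) ⊕ p = min(1, 0.00 + 0.62) = min(1, 0.62) = 0.62
¬(¬(q ⊕ p) ⊕ p) = 1 − 0.62 = 0.38
¬(¬(q ⊕ p) ⊕ p) ⊕ p = min(1, 0.38 + 0.62) = min(1, 1.00) = 1.00
¬q = 1 − 0.81 = 0.19
¬¬q = 1 − 0.19 = 0.81
¬¬¬q = 1 − 0.81 = 0.19
(¬(¬(q ⊕ p) ⊕ p) ⊕ p) → ¬¬¬q = min(1, 1 − 1.00 + 0.19) = min(1, 0.19) = 0.19

0.19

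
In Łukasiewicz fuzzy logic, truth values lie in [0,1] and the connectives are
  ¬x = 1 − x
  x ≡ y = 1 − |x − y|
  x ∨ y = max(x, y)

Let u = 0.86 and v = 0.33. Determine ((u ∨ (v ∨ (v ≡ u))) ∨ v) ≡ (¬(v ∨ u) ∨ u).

1.00

v ≡ u = 1 − |0.33 − 0.86| = 1 − 0.53 = 0.47
v ∨ (v ≡ u) = max(0.33, 0.47) = 0.47
u ∨ (v ∨ (v ≡ u)) = max(0.86, 0.47) = 0.86
(u ∨ (v ∨ (v ≡ u))) ∨ v = max(0.86, 0.33) = 0.86
v ∨ u = max(0.33, 0.86) = 0.86
¬(v ∨ u) = 1 − 0.86 = 0.14
¬(v ∨ u) ∨ u = max(0.14, 0.86) = 0.86
((u ∨ (v ∨ (v ≡ u))) ∨ v) ≡ (¬(v ∨ u) ∨ u) = 1 − |0.86 − 0.86| = 1 − 0.00 = 1.00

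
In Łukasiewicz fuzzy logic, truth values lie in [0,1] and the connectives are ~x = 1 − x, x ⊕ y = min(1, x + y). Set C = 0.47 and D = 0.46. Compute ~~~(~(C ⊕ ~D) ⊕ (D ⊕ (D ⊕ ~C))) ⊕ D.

~D = 1 − 0.46 = 0.54
C ⊕ ~D = min(1, 0.47 + 0.54) = min(1, 1.01) = 1.00
~(C ⊕ ~D) = 1 − 1.00 = 0.00
~C = 1 − 0.47 = 0.53
D ⊕ ~C = min(1, 0.46 + 0.53) = min(1, 0.99) = 0.99
D ⊕ (D ⊕ ~C) = min(1, 0.46 + 0.99) = min(1, 1.45) = 1.00
~(C ⊕ ~D) ⊕ (D ⊕ (D ⊕ ~C)) = min(1, 0.00 + 1.00) = min(1, 1.00) = 1.00
~(~(C ⊕ ~D) ⊕ (D ⊕ (D ⊕ ~C))) = 1 − 1.00 = 0.00
~~(~(C ⊕ ~D) ⊕ (D ⊕ (D ⊕ ~C))) = 1 − 0.00 = 1.00
~~~(~(C ⊕ ~D) ⊕ (D ⊕ (D ⊕ ~C))) = 1 − 1.00 = 0.00
~~~(~(C ⊕ ~D) ⊕ (D ⊕ (D ⊕ ~C))) ⊕ D = min(1, 0.00 + 0.46) = min(1, 0.46) = 0.46

0.46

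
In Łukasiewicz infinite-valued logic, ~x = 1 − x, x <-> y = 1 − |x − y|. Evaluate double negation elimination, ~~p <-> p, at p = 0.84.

~p = 1 − 0.84 = 0.16
~~p = 1 − 0.16 = 0.84
~~p <-> p = 1 − |0.84 − 0.84| = 1 − 0.00 = 1.00
(As expected: always 1 in Ł∞ since negation is involutive.)

1.00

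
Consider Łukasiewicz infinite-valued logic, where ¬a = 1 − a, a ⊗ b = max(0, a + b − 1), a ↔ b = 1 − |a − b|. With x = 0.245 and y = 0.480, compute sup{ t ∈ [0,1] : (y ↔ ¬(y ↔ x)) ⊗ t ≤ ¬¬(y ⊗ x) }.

y ↔ x = 1 − |0.480 − 0.245| = 1 − 0.235 = 0.765
¬(y ↔ x) = 1 − 0.765 = 0.235
y ↔ ¬(y ↔ x) = 1 − |0.480 − 0.235| = 1 − 0.245 = 0.755
So the left factor is y ↔ ¬(y ↔ x) = 0.755.
y ⊗ x = max(0, 0.480 + 0.245 − 1) = max(0, -0.275) = 0.000
¬(y ⊗ x) = 1 − 0.000 = 1.000
¬¬(y ⊗ x) = 1 − 1.000 = 0.000
So the right-hand bound is ¬¬(y ⊗ x) = 0.000.
The residuum of the Łukasiewicz t-norm gives the supremum: min(1, 1 − 0.755 + 0.000).
1 − 0.755 + 0.000 = 0.245, so t = min(1, 0.245) = 0.245.
Check: 0.755 ⊗ 0.245 = max(0, 0.000) = 0.000 ≤ 0.000.

0.245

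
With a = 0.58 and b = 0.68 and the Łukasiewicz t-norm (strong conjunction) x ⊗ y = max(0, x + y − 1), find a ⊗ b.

0.26

a ⊗ b = max(0, 0.58 + 0.68 − 1) = max(0, 0.26) = 0.26
For comparison, the Gödel (minimum) t-norm min(x, y) would give 0.58.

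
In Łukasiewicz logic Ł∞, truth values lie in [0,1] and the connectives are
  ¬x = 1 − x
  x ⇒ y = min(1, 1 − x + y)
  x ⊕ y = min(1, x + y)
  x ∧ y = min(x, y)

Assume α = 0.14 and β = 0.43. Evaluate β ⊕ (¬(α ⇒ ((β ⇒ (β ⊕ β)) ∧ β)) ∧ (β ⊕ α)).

0.43

β ⊕ β = min(1, 0.43 + 0.43) = min(1, 0.86) = 0.86
β ⇒ (β ⊕ β) = min(1, 1 − 0.43 + 0.86) = min(1, 1.43) = 1.00
(β ⇒ (β ⊕ β)) ∧ β = min(1.00, 0.43) = 0.43
α ⇒ ((β ⇒ (β ⊕ β)) ∧ β) = min(1, 1 − 0.14 + 0.43) = min(1, 1.29) = 1.00
¬(α ⇒ ((β ⇒ (β ⊕ β)) ∧ β)) = 1 − 1.00 = 0.00
β ⊕ α = min(1, 0.43 + 0.14) = min(1, 0.57) = 0.57
¬(α ⇒ ((β ⇒ (β ⊕ β)) ∧ β)) ∧ (β ⊕ α) = min(0.00, 0.57) = 0.00
β ⊕ (¬(α ⇒ ((β ⇒ (β ⊕ β)) ∧ β)) ∧ (β ⊕ α)) = min(1, 0.43 + 0.00) = min(1, 0.43) = 0.43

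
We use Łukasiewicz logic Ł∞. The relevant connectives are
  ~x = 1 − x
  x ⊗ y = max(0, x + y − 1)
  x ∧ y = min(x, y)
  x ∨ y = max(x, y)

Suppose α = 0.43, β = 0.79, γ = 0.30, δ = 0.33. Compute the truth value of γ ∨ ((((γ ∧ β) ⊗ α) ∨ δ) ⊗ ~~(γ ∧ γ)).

0.30

γ ∧ β = min(0.30, 0.79) = 0.30
(γ ∧ β) ⊗ α = max(0, 0.30 + 0.43 − 1) = max(0, -0.27) = 0.00
((γ ∧ β) ⊗ α) ∨ δ = max(0.00, 0.33) = 0.33
γ ∧ γ = min(0.30, 0.30) = 0.30
~(γ ∧ γ) = 1 − 0.30 = 0.70
~~(γ ∧ γ) = 1 − 0.70 = 0.30
(((γ ∧ β) ⊗ α) ∨ δ) ⊗ ~~(γ ∧ γ) = max(0, 0.33 + 0.30 − 1) = max(0, -0.37) = 0.00
γ ∨ ((((γ ∧ β) ⊗ α) ∨ δ) ⊗ ~~(γ ∧ γ)) = max(0.30, 0.00) = 0.30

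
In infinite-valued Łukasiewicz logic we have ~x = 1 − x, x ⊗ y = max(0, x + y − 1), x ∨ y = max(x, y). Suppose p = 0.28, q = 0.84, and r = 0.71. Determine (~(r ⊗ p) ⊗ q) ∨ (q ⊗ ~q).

0.84

r ⊗ p = max(0, 0.71 + 0.28 − 1) = max(0, -0.01) = 0.00
~(r ⊗ p) = 1 − 0.00 = 1.00
~(r ⊗ p) ⊗ q = max(0, 1.00 + 0.84 − 1) = max(0, 0.84) = 0.84
~q = 1 − 0.84 = 0.16
q ⊗ ~q = max(0, 0.84 + 0.16 − 1) = max(0, 0.00) = 0.00
(~(r ⊗ p) ⊗ q) ∨ (q ⊗ ~q) = max(0.84, 0.00) = 0.84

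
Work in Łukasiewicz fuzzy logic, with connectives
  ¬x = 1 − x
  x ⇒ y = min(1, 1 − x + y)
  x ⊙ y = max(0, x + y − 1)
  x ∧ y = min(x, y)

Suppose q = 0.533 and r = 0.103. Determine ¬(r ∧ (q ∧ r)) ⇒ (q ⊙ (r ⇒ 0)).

0.533

q ∧ r = min(0.533, 0.103) = 0.103
r ∧ (q ∧ r) = min(0.103, 0.103) = 0.103
¬(r ∧ (q ∧ r)) = 1 − 0.103 = 0.897
r ⇒ 0 = min(1, 1 − 0.103 + 0.000) = min(1, 0.897) = 0.897
q ⊙ (r ⇒ 0) = max(0, 0.533 + 0.897 − 1) = max(0, 0.430) = 0.430
¬(r ∧ (q ∧ r)) ⇒ (q ⊙ (r ⇒ 0)) = min(1, 1 − 0.897 + 0.430) = min(1, 0.533) = 0.533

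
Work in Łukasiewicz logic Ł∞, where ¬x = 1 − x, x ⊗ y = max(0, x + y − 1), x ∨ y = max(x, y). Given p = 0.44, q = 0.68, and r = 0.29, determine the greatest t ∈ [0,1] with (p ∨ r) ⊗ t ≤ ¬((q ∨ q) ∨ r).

0.88

p ∨ r = max(0.44, 0.29) = 0.44
So the left factor is p ∨ r = 0.44.
q ∨ q = max(0.68, 0.68) = 0.68
(q ∨ q) ∨ r = max(0.68, 0.29) = 0.68
¬((q ∨ q) ∨ r) = 1 − 0.68 = 0.32
So the right-hand bound is ¬((q ∨ q) ∨ r) = 0.32.
The residuum of the Łukasiewicz t-norm gives the supremum: min(1, 1 − 0.44 + 0.32).
1 − 0.44 + 0.32 = 0.88, so t = min(1, 0.88) = 0.88.
Check: 0.44 ⊗ 0.88 = max(0, 0.32) = 0.32 ≤ 0.32.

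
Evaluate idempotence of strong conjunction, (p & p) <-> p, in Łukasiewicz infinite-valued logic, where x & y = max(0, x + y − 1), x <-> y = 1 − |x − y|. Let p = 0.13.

0.87

p & p = max(0, 0.13 + 0.13 − 1) = max(0, -0.74) = 0.00
(p & p) <-> p = 1 − |0.00 − 0.13| = 1 − 0.13 = 0.87
(The value 0.87 < 1 shows this instance is not satisfied; fails in Ł∞ since a ⊗ a = max(0, 2a−1) ≠ a in general.)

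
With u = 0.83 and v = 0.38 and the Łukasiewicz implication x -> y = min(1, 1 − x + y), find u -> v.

u -> v = min(1, 1 − 0.83 + 0.38) = min(1, 0.55) = 0.55
For comparison, the Gödel implication (1 if x ≤ y else y) would give 0.38.

0.55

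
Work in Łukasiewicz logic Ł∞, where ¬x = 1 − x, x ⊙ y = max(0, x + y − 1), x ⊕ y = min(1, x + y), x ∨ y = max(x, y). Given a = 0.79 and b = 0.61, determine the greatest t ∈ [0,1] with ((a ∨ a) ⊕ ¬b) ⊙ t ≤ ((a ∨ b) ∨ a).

a ∨ a = max(0.79, 0.79) = 0.79
¬b = 1 − 0.61 = 0.39
(a ∨ a) ⊕ ¬b = min(1, 0.79 + 0.39) = min(1, 1.18) = 1.00
So the left factor is (a ∨ a) ⊕ ¬b = 1.00.
a ∨ b = max(0.79, 0.61) = 0.79
(a ∨ b) ∨ a = max(0.79, 0.79) = 0.79
So the right-hand bound is (a ∨ b) ∨ a = 0.79.
The residuum of the Łukasiewicz t-norm gives the supremum: min(1, 1 − 1.00 + 0.79).
1 − 1.00 + 0.79 = 0.79, so t = min(1, 0.79) = 0.79.
Check: 1.00 ⊙ 0.79 = max(0, 0.79) = 0.79 ≤ 0.79.

0.79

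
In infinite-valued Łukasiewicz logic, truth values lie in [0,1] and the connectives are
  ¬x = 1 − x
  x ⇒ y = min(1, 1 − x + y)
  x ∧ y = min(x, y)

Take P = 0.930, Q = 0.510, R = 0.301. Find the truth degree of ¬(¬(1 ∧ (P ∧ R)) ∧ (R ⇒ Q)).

P ∧ R = min(0.930, 0.301) = 0.301
1 ∧ (P ∧ R) = min(1.000, 0.301) = 0.301
¬(1 ∧ (P ∧ R)) = 1 − 0.301 = 0.699
R ⇒ Q = min(1, 1 − 0.301 + 0.510) = min(1, 1.209) = 1.000
¬(1 ∧ (P ∧ R)) ∧ (R ⇒ Q) = min(0.699, 1.000) = 0.699
¬(¬(1 ∧ (P ∧ R)) ∧ (R ⇒ Q)) = 1 − 0.699 = 0.301

0.301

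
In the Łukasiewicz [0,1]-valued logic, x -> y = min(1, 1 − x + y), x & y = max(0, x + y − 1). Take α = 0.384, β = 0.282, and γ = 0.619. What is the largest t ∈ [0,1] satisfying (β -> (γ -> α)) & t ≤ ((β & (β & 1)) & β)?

γ -> α = min(1, 1 − 0.619 + 0.384) = min(1, 0.765) = 0.765
β -> (γ -> α) = min(1, 1 − 0.282 + 0.765) = min(1, 1.483) = 1.000
So the left factor is β -> (γ -> α) = 1.000.
β & 1 = max(0, 0.282 + 1.000 − 1) = max(0, 0.282) = 0.282
β & (β & 1) = max(0, 0.282 + 0.282 − 1) = max(0, -0.436) = 0.000
(β & (β & 1)) & β = max(0, 0.000 + 0.282 − 1) = max(0, -0.718) = 0.000
So the right-hand bound is (β & (β & 1)) & β = 0.000.
The residuum of the Łukasiewicz t-norm gives the supremum: min(1, 1 − 1.000 + 0.000).
1 − 1.000 + 0.000 = 0.000, so t = min(1, 0.000) = 0.000.
Check: 1.000 & 0.000 = max(0, 0.000) = 0.000 ≤ 0.000.

0.000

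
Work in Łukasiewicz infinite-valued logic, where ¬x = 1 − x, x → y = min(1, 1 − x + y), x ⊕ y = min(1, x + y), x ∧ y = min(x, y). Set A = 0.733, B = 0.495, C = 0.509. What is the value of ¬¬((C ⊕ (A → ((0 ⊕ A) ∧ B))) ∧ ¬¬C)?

0 ⊕ A = min(1, 0.000 + 0.733) = min(1, 0.733) = 0.733
(0 ⊕ A) ∧ B = min(0.733, 0.495) = 0.495
A → ((0 ⊕ A) ∧ B) = min(1, 1 − 0.733 + 0.495) = min(1, 0.762) = 0.762
C ⊕ (A → ((0 ⊕ A) ∧ B)) = min(1, 0.509 + 0.762) = min(1, 1.271) = 1.000
¬C = 1 − 0.509 = 0.491
¬¬C = 1 − 0.491 = 0.509
(C ⊕ (A → ((0 ⊕ A) ∧ B))) ∧ ¬¬C = min(1.000, 0.509) = 0.509
¬((C ⊕ (A → ((0 ⊕ A) ∧ B))) ∧ ¬¬C) = 1 − 0.509 = 0.491
¬¬((C ⊕ (A → ((0 ⊕ A) ∧ B))) ∧ ¬¬C) = 1 − 0.491 = 0.509

0.509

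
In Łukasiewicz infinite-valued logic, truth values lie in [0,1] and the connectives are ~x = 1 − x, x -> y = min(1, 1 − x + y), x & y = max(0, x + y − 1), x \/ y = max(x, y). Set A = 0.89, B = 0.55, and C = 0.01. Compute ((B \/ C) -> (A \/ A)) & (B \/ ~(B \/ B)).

0.55

B \/ C = max(0.55, 0.01) = 0.55
A \/ A = max(0.89, 0.89) = 0.89
(B \/ C) -> (A \/ A) = min(1, 1 − 0.55 + 0.89) = min(1, 1.34) = 1.00
B \/ B = max(0.55, 0.55) = 0.55
~(B \/ B) = 1 − 0.55 = 0.45
B \/ ~(B \/ B) = max(0.55, 0.45) = 0.55
((B \/ C) -> (A \/ A)) & (B \/ ~(B \/ B)) = max(0, 1.00 + 0.55 − 1) = max(0, 0.55) = 0.55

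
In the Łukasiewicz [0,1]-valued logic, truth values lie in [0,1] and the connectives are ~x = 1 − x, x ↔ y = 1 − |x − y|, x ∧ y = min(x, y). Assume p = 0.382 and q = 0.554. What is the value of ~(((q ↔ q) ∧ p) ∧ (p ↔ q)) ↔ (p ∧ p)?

0.764

q ↔ q = 1 − |0.554 − 0.554| = 1 − 0.000 = 1.000
(q ↔ q) ∧ p = min(1.000, 0.382) = 0.382
p ↔ q = 1 − |0.382 − 0.554| = 1 − 0.172 = 0.828
((q ↔ q) ∧ p) ∧ (p ↔ q) = min(0.382, 0.828) = 0.382
~(((q ↔ q) ∧ p) ∧ (p ↔ q)) = 1 − 0.382 = 0.618
p ∧ p = min(0.382, 0.382) = 0.382
~(((q ↔ q) ∧ p) ∧ (p ↔ q)) ↔ (p ∧ p) = 1 − |0.618 − 0.382| = 1 − 0.236 = 0.764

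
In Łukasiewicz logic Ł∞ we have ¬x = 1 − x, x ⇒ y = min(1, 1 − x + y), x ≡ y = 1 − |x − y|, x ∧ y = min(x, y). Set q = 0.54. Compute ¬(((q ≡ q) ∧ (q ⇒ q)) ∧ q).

q ≡ q = 1 − |0.54 − 0.54| = 1 − 0.00 = 1.00
q ⇒ q = min(1, 1 − 0.54 + 0.54) = min(1, 1.00) = 1.00
(q ≡ q) ∧ (q ⇒ q) = min(1.00, 1.00) = 1.00
((q ≡ q) ∧ (q ⇒ q)) ∧ q = min(1.00, 0.54) = 0.54
¬(((q ≡ q) ∧ (q ⇒ q)) ∧ q) = 1 − 0.54 = 0.46

0.46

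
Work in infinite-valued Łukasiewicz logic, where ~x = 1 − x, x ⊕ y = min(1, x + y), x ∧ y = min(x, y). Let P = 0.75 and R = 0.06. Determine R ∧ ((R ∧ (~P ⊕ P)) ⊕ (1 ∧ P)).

~P = 1 − 0.75 = 0.25
~P ⊕ P = min(1, 0.25 + 0.75) = min(1, 1.00) = 1.00
R ∧ (~P ⊕ P) = min(0.06, 1.00) = 0.06
1 ∧ P = min(1.00, 0.75) = 0.75
(R ∧ (~P ⊕ P)) ⊕ (1 ∧ P) = min(1, 0.06 + 0.75) = min(1, 0.81) = 0.81
R ∧ ((R ∧ (~P ⊕ P)) ⊕ (1 ∧ P)) = min(0.06, 0.81) = 0.06

0.06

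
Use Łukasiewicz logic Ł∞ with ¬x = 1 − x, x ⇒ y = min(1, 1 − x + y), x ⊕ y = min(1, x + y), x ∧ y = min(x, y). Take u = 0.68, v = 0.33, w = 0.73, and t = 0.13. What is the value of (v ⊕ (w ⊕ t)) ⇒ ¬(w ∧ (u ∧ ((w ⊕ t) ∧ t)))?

w ⊕ t = min(1, 0.73 + 0.13) = min(1, 0.86) = 0.86
v ⊕ (w ⊕ t) = min(1, 0.33 + 0.86) = min(1, 1.19) = 1.00
(w ⊕ t) ∧ t = min(0.86, 0.13) = 0.13
u ∧ ((w ⊕ t) ∧ t) = min(0.68, 0.13) = 0.13
w ∧ (u ∧ ((w ⊕ t) ∧ t)) = min(0.73, 0.13) = 0.13
¬(w ∧ (u ∧ ((w ⊕ t) ∧ t))) = 1 − 0.13 = 0.87
(v ⊕ (w ⊕ t)) ⇒ ¬(w ∧ (u ∧ ((w ⊕ t) ∧ t))) = min(1, 1 − 1.00 + 0.87) = min(1, 0.87) = 0.87

0.87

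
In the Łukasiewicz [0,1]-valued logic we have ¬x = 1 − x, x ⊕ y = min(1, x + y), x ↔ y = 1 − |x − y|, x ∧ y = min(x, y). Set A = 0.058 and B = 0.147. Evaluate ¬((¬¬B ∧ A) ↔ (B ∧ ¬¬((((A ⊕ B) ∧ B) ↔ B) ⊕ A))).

0.089

¬B = 1 − 0.147 = 0.853
¬¬B = 1 − 0.853 = 0.147
¬¬B ∧ A = min(0.147, 0.058) = 0.058
A ⊕ B = min(1, 0.058 + 0.147) = min(1, 0.205) = 0.205
(A ⊕ B) ∧ B = min(0.205, 0.147) = 0.147
((A ⊕ B) ∧ B) ↔ B = 1 − |0.147 − 0.147| = 1 − 0.000 = 1.000
(((A ⊕ B) ∧ B) ↔ B) ⊕ A = min(1, 1.000 + 0.058) = min(1, 1.058) = 1.000
¬((((A ⊕ B) ∧ B) ↔ B) ⊕ A) = 1 − 1.000 = 0.000
¬¬((((A ⊕ B) ∧ B) ↔ B) ⊕ A) = 1 − 0.000 = 1.000
B ∧ ¬¬((((A ⊕ B) ∧ B) ↔ B) ⊕ A) = min(0.147, 1.000) = 0.147
(¬¬B ∧ A) ↔ (B ∧ ¬¬((((A ⊕ B) ∧ B) ↔ B) ⊕ A)) = 1 − |0.058 − 0.147| = 1 − 0.089 = 0.911
¬((¬¬B ∧ A) ↔ (B ∧ ¬¬((((A ⊕ B) ∧ B) ↔ B) ⊕ A))) = 1 − 0.911 = 0.089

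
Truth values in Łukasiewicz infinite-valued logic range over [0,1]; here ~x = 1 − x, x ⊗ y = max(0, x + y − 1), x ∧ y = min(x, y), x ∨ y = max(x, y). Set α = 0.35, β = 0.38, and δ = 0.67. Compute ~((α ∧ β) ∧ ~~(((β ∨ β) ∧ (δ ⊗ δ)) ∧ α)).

0.66

α ∧ β = min(0.35, 0.38) = 0.35
β ∨ β = max(0.38, 0.38) = 0.38
δ ⊗ δ = max(0, 0.67 + 0.67 − 1) = max(0, 0.34) = 0.34
(β ∨ β) ∧ (δ ⊗ δ) = min(0.38, 0.34) = 0.34
((β ∨ β) ∧ (δ ⊗ δ)) ∧ α = min(0.34, 0.35) = 0.34
~(((β ∨ β) ∧ (δ ⊗ δ)) ∧ α) = 1 − 0.34 = 0.66
~~(((β ∨ β) ∧ (δ ⊗ δ)) ∧ α) = 1 − 0.66 = 0.34
(α ∧ β) ∧ ~~(((β ∨ β) ∧ (δ ⊗ δ)) ∧ α) = min(0.35, 0.34) = 0.34
~((α ∧ β) ∧ ~~(((β ∨ β) ∧ (δ ⊗ δ)) ∧ α)) = 1 − 0.34 = 0.66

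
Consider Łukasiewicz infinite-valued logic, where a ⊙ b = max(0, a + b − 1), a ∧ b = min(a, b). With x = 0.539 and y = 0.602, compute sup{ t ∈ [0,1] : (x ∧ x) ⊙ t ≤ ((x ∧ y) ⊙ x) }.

x ∧ x = min(0.539, 0.539) = 0.539
So the left factor is x ∧ x = 0.539.
x ∧ y = min(0.539, 0.602) = 0.539
(x ∧ y) ⊙ x = max(0, 0.539 + 0.539 − 1) = max(0, 0.078) = 0.078
So the right-hand bound is (x ∧ y) ⊙ x = 0.078.
The residuum of the Łukasiewicz t-norm gives the supremum: min(1, 1 − 0.539 + 0.078).
1 − 0.539 + 0.078 = 0.539, so t = min(1, 0.539) = 0.539.
Check: 0.539 ⊙ 0.539 = max(0, 0.078) = 0.078 ≤ 0.078.

0.539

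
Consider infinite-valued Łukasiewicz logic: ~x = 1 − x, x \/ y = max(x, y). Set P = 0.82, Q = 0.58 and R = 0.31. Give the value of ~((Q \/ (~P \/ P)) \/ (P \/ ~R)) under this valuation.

0.18

~P = 1 − 0.82 = 0.18
~P \/ P = max(0.18, 0.82) = 0.82
Q \/ (~P \/ P) = max(0.58, 0.82) = 0.82
~R = 1 − 0.31 = 0.69
P \/ ~R = max(0.82, 0.69) = 0.82
(Q \/ (~P \/ P)) \/ (P \/ ~R) = max(0.82, 0.82) = 0.82
~((Q \/ (~P \/ P)) \/ (P \/ ~R)) = 1 − 0.82 = 0.18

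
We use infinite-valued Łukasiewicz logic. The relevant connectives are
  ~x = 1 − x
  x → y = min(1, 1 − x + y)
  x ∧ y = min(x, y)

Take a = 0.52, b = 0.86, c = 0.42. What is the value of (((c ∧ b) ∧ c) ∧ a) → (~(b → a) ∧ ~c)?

0.92

c ∧ b = min(0.42, 0.86) = 0.42
(c ∧ b) ∧ c = min(0.42, 0.42) = 0.42
((c ∧ b) ∧ c) ∧ a = min(0.42, 0.52) = 0.42
b → a = min(1, 1 − 0.86 + 0.52) = min(1, 0.66) = 0.66
~(b → a) = 1 − 0.66 = 0.34
~c = 1 − 0.42 = 0.58
~(b → a) ∧ ~c = min(0.34, 0.58) = 0.34
(((c ∧ b) ∧ c) ∧ a) → (~(b → a) ∧ ~c) = min(1, 1 − 0.42 + 0.34) = min(1, 0.92) = 0.92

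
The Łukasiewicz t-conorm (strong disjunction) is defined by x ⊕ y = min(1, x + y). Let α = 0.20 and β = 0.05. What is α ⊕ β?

α ⊕ β = min(1, 0.20 + 0.05) = min(1, 0.25) = 0.25
For comparison, the Gödel t-conorm max(x, y) would give 0.20.

0.25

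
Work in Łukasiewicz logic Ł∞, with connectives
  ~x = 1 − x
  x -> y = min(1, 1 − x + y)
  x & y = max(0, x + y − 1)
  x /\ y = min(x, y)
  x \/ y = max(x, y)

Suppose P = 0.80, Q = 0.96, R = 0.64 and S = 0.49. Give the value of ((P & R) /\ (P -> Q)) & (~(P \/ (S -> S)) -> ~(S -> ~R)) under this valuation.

0.44

P & R = max(0, 0.80 + 0.64 − 1) = max(0, 0.44) = 0.44
P -> Q = min(1, 1 − 0.80 + 0.96) = min(1, 1.16) = 1.00
(P & R) /\ (P -> Q) = min(0.44, 1.00) = 0.44
S -> S = min(1, 1 − 0.49 + 0.49) = min(1, 1.00) = 1.00
P \/ (S -> S) = max(0.80, 1.00) = 1.00
~(P \/ (S -> S)) = 1 − 1.00 = 0.00
~R = 1 − 0.64 = 0.36
S -> ~R = min(1, 1 − 0.49 + 0.36) = min(1, 0.87) = 0.87
~(S -> ~R) = 1 − 0.87 = 0.13
~(P \/ (S -> S)) -> ~(S -> ~R) = min(1, 1 − 0.00 + 0.13) = min(1, 1.13) = 1.00
((P & R) /\ (P -> Q)) & (~(P \/ (S -> S)) -> ~(S -> ~R)) = max(0, 0.44 + 1.00 − 1) = max(0, 0.44) = 0.44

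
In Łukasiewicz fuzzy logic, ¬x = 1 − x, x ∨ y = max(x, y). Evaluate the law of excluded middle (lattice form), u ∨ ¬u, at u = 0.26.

¬u = 1 − 0.26 = 0.74
u ∨ ¬u = max(0.26, 0.74) = 0.74
(The value 0.74 < 1 shows this instance is not satisfied; not a Ł∞-tautology — its value is max(a, 1−a).)

0.74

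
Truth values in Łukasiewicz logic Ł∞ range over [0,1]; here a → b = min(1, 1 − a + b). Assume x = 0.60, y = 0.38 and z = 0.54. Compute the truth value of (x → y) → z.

x → y = min(1, 1 − 0.60 + 0.38) = min(1, 0.78) = 0.78
(x → y) → z = min(1, 1 − 0.78 + 0.54) = min(1, 0.76) = 0.76

0.76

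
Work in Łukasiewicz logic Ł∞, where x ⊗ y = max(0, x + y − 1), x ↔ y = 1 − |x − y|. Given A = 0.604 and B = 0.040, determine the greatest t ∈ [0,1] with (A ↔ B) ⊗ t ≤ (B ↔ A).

1.000

A ↔ B = 1 − |0.604 − 0.040| = 1 − 0.564 = 0.436
So the left factor is A ↔ B = 0.436.
B ↔ A = 1 − |0.040 − 0.604| = 1 − 0.564 = 0.436
So the right-hand bound is B ↔ A = 0.436.
The residuum of the Łukasiewicz t-norm gives the supremum: min(1, 1 − 0.436 + 0.436).
1 − 0.436 + 0.436 = 1.000, so t = min(1, 1.000) = 1.000.
Check: 0.436 ⊗ 1.000 = max(0, 0.436) = 0.436 ≤ 0.436.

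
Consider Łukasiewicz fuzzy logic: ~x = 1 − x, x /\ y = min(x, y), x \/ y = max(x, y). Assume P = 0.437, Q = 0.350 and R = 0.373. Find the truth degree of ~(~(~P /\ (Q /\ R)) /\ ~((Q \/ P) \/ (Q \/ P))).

0.437

~P = 1 − 0.437 = 0.563
Q /\ R = min(0.350, 0.373) = 0.350
~P /\ (Q /\ R) = min(0.563, 0.350) = 0.350
~(~P /\ (Q /\ R)) = 1 − 0.350 = 0.650
Q \/ P = max(0.350, 0.437) = 0.437
(Q \/ P) \/ (Q \/ P) = max(0.437, 0.437) = 0.437
~((Q \/ P) \/ (Q \/ P)) = 1 − 0.437 = 0.563
~(~P /\ (Q /\ R)) /\ ~((Q \/ P) \/ (Q \/ P)) = min(0.650, 0.563) = 0.563
~(~(~P /\ (Q /\ R)) /\ ~((Q \/ P) \/ (Q \/ P))) = 1 − 0.563 = 0.437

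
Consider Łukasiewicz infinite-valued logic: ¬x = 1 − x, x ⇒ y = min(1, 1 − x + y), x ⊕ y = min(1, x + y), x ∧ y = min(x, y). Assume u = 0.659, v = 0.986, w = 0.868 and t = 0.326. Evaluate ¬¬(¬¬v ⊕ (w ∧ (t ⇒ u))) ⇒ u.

¬v = 1 − 0.986 = 0.014
¬¬v = 1 − 0.014 = 0.986
t ⇒ u = min(1, 1 − 0.326 + 0.659) = min(1, 1.333) = 1.000
w ∧ (t ⇒ u) = min(0.868, 1.000) = 0.868
¬¬v ⊕ (w ∧ (t ⇒ u)) = min(1, 0.986 + 0.868) = min(1, 1.854) = 1.000
¬(¬¬v ⊕ (w ∧ (t ⇒ u))) = 1 − 1.000 = 0.000
¬¬(¬¬v ⊕ (w ∧ (t ⇒ u))) = 1 − 0.000 = 1.000
¬¬(¬¬v ⊕ (w ∧ (t ⇒ u))) ⇒ u = min(1, 1 − 1.000 + 0.659) = min(1, 0.659) = 0.659

0.659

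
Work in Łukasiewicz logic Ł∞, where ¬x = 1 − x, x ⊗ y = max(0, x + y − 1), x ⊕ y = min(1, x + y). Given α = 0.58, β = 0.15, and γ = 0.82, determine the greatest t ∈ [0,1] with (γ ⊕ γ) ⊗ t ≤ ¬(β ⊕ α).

γ ⊕ γ = min(1, 0.82 + 0.82) = min(1, 1.64) = 1.00
So the left factor is γ ⊕ γ = 1.00.
β ⊕ α = min(1, 0.15 + 0.58) = min(1, 0.73) = 0.73
¬(β ⊕ α) = 1 − 0.73 = 0.27
So the right-hand bound is ¬(β ⊕ α) = 0.27.
The residuum of the Łukasiewicz t-norm gives the supremum: min(1, 1 − 1.00 + 0.27).
1 − 1.00 + 0.27 = 0.27, so t = min(1, 0.27) = 0.27.
Check: 1.00 ⊗ 0.27 = max(0, 0.27) = 0.27 ≤ 0.27.

0.27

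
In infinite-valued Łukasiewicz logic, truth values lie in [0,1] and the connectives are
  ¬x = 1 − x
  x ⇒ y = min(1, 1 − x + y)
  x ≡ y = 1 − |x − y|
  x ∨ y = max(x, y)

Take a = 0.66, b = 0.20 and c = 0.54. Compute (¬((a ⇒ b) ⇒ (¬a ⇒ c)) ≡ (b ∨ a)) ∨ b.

0.34

a ⇒ b = min(1, 1 − 0.66 + 0.20) = min(1, 0.54) = 0.54
¬a = 1 − 0.66 = 0.34
¬a ⇒ c = min(1, 1 − 0.34 + 0.54) = min(1, 1.20) = 1.00
(a ⇒ b) ⇒ (¬a ⇒ c) = min(1, 1 − 0.54 + 1.00) = min(1, 1.46) = 1.00
¬((a ⇒ b) ⇒ (¬a ⇒ c)) = 1 − 1.00 = 0.00
b ∨ a = max(0.20, 0.66) = 0.66
¬((a ⇒ b) ⇒ (¬a ⇒ c)) ≡ (b ∨ a) = 1 − |0.00 − 0.66| = 1 − 0.66 = 0.34
(¬((a ⇒ b) ⇒ (¬a ⇒ c)) ≡ (b ∨ a)) ∨ b = max(0.34, 0.20) = 0.34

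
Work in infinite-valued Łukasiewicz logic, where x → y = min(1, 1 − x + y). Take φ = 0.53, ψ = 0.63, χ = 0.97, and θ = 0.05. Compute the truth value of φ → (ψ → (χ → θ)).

0.92

χ → θ = min(1, 1 − 0.97 + 0.05) = min(1, 0.08) = 0.08
ψ → (χ → θ) = min(1, 1 − 0.63 + 0.08) = min(1, 0.45) = 0.45
φ → (ψ → (χ → θ)) = min(1, 1 − 0.53 + 0.45) = min(1, 0.92) = 0.92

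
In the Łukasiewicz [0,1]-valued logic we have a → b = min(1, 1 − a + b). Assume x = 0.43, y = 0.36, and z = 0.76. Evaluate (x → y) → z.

0.83

x → y = min(1, 1 − 0.43 + 0.36) = min(1, 0.93) = 0.93
(x → y) → z = min(1, 1 − 0.93 + 0.76) = min(1, 0.83) = 0.83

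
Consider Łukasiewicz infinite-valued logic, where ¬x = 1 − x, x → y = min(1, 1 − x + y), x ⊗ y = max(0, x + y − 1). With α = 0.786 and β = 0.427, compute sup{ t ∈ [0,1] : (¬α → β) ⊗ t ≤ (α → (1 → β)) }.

0.641

¬α = 1 − 0.786 = 0.214
¬α → β = min(1, 1 − 0.214 + 0.427) = min(1, 1.213) = 1.000
So the left factor is ¬α → β = 1.000.
1 → β = min(1, 1 − 1.000 + 0.427) = min(1, 0.427) = 0.427
α → (1 → β) = min(1, 1 − 0.786 + 0.427) = min(1, 0.641) = 0.641
So the right-hand bound is α → (1 → β) = 0.641.
The residuum of the Łukasiewicz t-norm gives the supremum: min(1, 1 − 1.000 + 0.641).
1 − 1.000 + 0.641 = 0.641, so t = min(1, 0.641) = 0.641.
Check: 1.000 ⊗ 0.641 = max(0, 0.641) = 0.641 ≤ 0.641.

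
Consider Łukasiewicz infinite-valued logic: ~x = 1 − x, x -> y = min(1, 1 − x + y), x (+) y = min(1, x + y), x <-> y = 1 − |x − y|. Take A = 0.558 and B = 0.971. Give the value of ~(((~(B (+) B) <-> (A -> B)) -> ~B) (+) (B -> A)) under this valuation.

0.000

B (+) B = min(1, 0.971 + 0.971) = min(1, 1.942) = 1.000
~(B (+) B) = 1 − 1.000 = 0.000
A -> B = min(1, 1 − 0.558 + 0.971) = min(1, 1.413) = 1.000
~(B (+) B) <-> (A -> B) = 1 − |0.000 − 1.000| = 1 − 1.000 = 0.000
~B = 1 − 0.971 = 0.029
(~(B (+) B) <-> (A -> B)) -> ~B = min(1, 1 − 0.000 + 0.029) = min(1, 1.029) = 1.000
B -> A = min(1, 1 − 0.971 + 0.558) = min(1, 0.587) = 0.587
((~(B (+) B) <-> (A -> B)) -> ~B) (+) (B -> A) = min(1, 1.000 + 0.587) = min(1, 1.587) = 1.000
~(((~(B (+) B) <-> (A -> B)) -> ~B) (+) (B -> A)) = 1 − 1.000 = 0.000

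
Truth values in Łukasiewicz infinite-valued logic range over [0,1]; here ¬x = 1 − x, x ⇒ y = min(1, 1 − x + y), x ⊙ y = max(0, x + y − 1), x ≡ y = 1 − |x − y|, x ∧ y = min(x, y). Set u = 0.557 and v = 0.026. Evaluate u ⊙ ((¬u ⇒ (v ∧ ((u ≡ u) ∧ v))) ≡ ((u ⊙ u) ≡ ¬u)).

0.469

¬u = 1 − 0.557 = 0.443
u ≡ u = 1 − |0.557 − 0.557| = 1 − 0.000 = 1.000
(u ≡ u) ∧ v = min(1.000, 0.026) = 0.026
v ∧ ((u ≡ u) ∧ v) = min(0.026, 0.026) = 0.026
¬u ⇒ (v ∧ ((u ≡ u) ∧ v)) = min(1, 1 − 0.443 + 0.026) = min(1, 0.583) = 0.583
u ⊙ u = max(0, 0.557 + 0.557 − 1) = max(0, 0.114) = 0.114
(u ⊙ u) ≡ ¬u = 1 − |0.114 − 0.443| = 1 − 0.329 = 0.671
(¬u ⇒ (v ∧ ((u ≡ u) ∧ v))) ≡ ((u ⊙ u) ≡ ¬u) = 1 − |0.583 − 0.671| = 1 − 0.088 = 0.912
u ⊙ ((¬u ⇒ (v ∧ ((u ≡ u) ∧ v))) ≡ ((u ⊙ u) ≡ ¬u)) = max(0, 0.557 + 0.912 − 1) = max(0, 0.469) = 0.469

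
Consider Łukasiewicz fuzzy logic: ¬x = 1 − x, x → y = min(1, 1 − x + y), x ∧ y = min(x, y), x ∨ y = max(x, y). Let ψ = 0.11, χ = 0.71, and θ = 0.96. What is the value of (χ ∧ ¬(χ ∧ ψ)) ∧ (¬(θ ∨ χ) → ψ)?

χ ∧ ψ = min(0.71, 0.11) = 0.11
¬(χ ∧ ψ) = 1 − 0.11 = 0.89
χ ∧ ¬(χ ∧ ψ) = min(0.71, 0.89) = 0.71
θ ∨ χ = max(0.96, 0.71) = 0.96
¬(θ ∨ χ) = 1 − 0.96 = 0.04
¬(θ ∨ χ) → ψ = min(1, 1 − 0.04 + 0.11) = min(1, 1.07) = 1.00
(χ ∧ ¬(χ ∧ ψ)) ∧ (¬(θ ∨ χ) → ψ) = min(0.71, 1.00) = 0.71

0.71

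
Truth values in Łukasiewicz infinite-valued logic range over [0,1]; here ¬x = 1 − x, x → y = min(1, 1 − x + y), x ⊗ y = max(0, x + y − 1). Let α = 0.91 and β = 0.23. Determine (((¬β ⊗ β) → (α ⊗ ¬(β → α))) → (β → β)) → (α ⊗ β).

0.14

¬β = 1 − 0.23 = 0.77
¬β ⊗ β = max(0, 0.77 + 0.23 − 1) = max(0, 0.00) = 0.00
β → α = min(1, 1 − 0.23 + 0.91) = min(1, 1.68) = 1.00
¬(β → α) = 1 − 1.00 = 0.00
α ⊗ ¬(β → α) = max(0, 0.91 + 0.00 − 1) = max(0, -0.09) = 0.00
(¬β ⊗ β) → (α ⊗ ¬(β → α)) = min(1, 1 − 0.00 + 0.00) = min(1, 1.00) = 1.00
β → β = min(1, 1 − 0.23 + 0.23) = min(1, 1.00) = 1.00
((¬β ⊗ β) → (α ⊗ ¬(β → α))) → (β → β) = min(1, 1 − 1.00 + 1.00) = min(1, 1.00) = 1.00
α ⊗ β = max(0, 0.91 + 0.23 − 1) = max(0, 0.14) = 0.14
(((¬β ⊗ β) → (α ⊗ ¬(β → α))) → (β → β)) → (α ⊗ β) = min(1, 1 − 1.00 + 0.14) = min(1, 0.14) = 0.14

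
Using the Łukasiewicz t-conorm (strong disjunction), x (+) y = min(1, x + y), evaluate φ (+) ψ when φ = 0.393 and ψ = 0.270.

φ (+) ψ = min(1, 0.393 + 0.270) = min(1, 0.663) = 0.663
For comparison, the Gödel t-conorm max(x, y) would give 0.393.

0.663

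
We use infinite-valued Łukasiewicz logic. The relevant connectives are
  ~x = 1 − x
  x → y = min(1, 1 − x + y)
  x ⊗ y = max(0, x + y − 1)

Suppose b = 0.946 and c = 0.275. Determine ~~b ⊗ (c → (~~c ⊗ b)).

~b = 1 − 0.946 = 0.054
~~b = 1 − 0.054 = 0.946
~c = 1 − 0.275 = 0.725
~~c = 1 − 0.725 = 0.275
~~c ⊗ b = max(0, 0.275 + 0.946 − 1) = max(0, 0.221) = 0.221
c → (~~c ⊗ b) = min(1, 1 − 0.275 + 0.221) = min(1, 0.946) = 0.946
~~b ⊗ (c → (~~c ⊗ b)) = max(0, 0.946 + 0.946 − 1) = max(0, 0.892) = 0.892

0.892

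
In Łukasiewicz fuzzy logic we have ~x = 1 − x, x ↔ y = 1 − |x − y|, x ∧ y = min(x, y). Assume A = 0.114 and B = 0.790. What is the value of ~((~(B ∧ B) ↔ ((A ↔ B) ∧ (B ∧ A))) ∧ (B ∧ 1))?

B ∧ B = min(0.790, 0.790) = 0.790
~(B ∧ B) = 1 − 0.790 = 0.210
A ↔ B = 1 − |0.114 − 0.790| = 1 − 0.676 = 0.324
B ∧ A = min(0.790, 0.114) = 0.114
(A ↔ B) ∧ (B ∧ A) = min(0.324, 0.114) = 0.114
~(B ∧ B) ↔ ((A ↔ B) ∧ (B ∧ A)) = 1 − |0.210 − 0.114| = 1 − 0.096 = 0.904
B ∧ 1 = min(0.790, 1.000) = 0.790
(~(B ∧ B) ↔ ((A ↔ B) ∧ (B ∧ A))) ∧ (B ∧ 1) = min(0.904, 0.790) = 0.790
~((~(B ∧ B) ↔ ((A ↔ B) ∧ (B ∧ A))) ∧ (B ∧ 1)) = 1 − 0.790 = 0.210

0.210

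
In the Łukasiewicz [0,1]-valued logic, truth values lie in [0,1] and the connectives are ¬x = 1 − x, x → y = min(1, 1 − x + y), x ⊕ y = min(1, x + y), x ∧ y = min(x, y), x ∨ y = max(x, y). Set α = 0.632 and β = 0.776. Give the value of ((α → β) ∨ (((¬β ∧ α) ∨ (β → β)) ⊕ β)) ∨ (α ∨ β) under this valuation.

α → β = min(1, 1 − 0.632 + 0.776) = min(1, 1.144) = 1.000
¬β = 1 − 0.776 = 0.224
¬β ∧ α = min(0.224, 0.632) = 0.224
β → β = min(1, 1 − 0.776 + 0.776) = min(1, 1.000) = 1.000
(¬β ∧ α) ∨ (β → β) = max(0.224, 1.000) = 1.000
((¬β ∧ α) ∨ (β → β)) ⊕ β = min(1, 1.000 + 0.776) = min(1, 1.776) = 1.000
(α → β) ∨ (((¬β ∧ α) ∨ (β → β)) ⊕ β) = max(1.000, 1.000) = 1.000
α ∨ β = max(0.632, 0.776) = 0.776
((α → β) ∨ (((¬β ∧ α) ∨ (β → β)) ⊕ β)) ∨ (α ∨ β) = max(1.000, 0.776) = 1.000

1.000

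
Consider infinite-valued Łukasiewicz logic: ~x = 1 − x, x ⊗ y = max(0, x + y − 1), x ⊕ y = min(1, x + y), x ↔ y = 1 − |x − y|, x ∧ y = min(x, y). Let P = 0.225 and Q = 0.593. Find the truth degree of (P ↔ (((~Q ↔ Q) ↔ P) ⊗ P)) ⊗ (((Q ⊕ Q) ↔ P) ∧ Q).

~Q = 1 − 0.593 = 0.407
~Q ↔ Q = 1 − |0.407 − 0.593| = 1 − 0.186 = 0.814
(~Q ↔ Q) ↔ P = 1 − |0.814 − 0.225| = 1 − 0.589 = 0.411
((~Q ↔ Q) ↔ P) ⊗ P = max(0, 0.411 + 0.225 − 1) = max(0, -0.364) = 0.000
P ↔ (((~Q ↔ Q) ↔ P) ⊗ P) = 1 − |0.225 − 0.000| = 1 − 0.225 = 0.775
Q ⊕ Q = min(1, 0.593 + 0.593) = min(1, 1.186) = 1.000
(Q ⊕ Q) ↔ P = 1 − |1.000 − 0.225| = 1 − 0.775 = 0.225
((Q ⊕ Q) ↔ P) ∧ Q = min(0.225, 0.593) = 0.225
(P ↔ (((~Q ↔ Q) ↔ P) ⊗ P)) ⊗ (((Q ⊕ Q) ↔ P) ∧ Q) = max(0, 0.775 + 0.225 − 1) = max(0, 0.000) = 0.000

0.000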